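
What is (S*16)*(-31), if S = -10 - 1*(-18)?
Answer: -3968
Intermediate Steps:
S = 8 (S = -10 + 18 = 8)
(S*16)*(-31) = (8*16)*(-31) = 128*(-31) = -3968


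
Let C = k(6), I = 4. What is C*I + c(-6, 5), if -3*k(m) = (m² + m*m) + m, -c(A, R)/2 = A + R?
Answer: -102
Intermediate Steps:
c(A, R) = -2*A - 2*R (c(A, R) = -2*(A + R) = -2*A - 2*R)
k(m) = -2*m²/3 - m/3 (k(m) = -((m² + m*m) + m)/3 = -((m² + m²) + m)/3 = -(2*m² + m)/3 = -(m + 2*m²)/3 = -2*m²/3 - m/3)
C = -26 (C = -⅓*6*(1 + 2*6) = -⅓*6*(1 + 12) = -⅓*6*13 = -26)
C*I + c(-6, 5) = -26*4 + (-2*(-6) - 2*5) = -104 + (12 - 10) = -104 + 2 = -102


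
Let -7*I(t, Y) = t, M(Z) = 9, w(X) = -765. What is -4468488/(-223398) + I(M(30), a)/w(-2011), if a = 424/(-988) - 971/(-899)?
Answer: 63308899/3164805 ≈ 20.004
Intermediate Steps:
a = 144543/222053 (a = 424*(-1/988) - 971*(-1/899) = -106/247 + 971/899 = 144543/222053 ≈ 0.65094)
I(t, Y) = -t/7
-4468488/(-223398) + I(M(30), a)/w(-2011) = -4468488/(-223398) - 1/7*9/(-765) = -4468488*(-1/223398) - 9/7*(-1/765) = 744748/37233 + 1/595 = 63308899/3164805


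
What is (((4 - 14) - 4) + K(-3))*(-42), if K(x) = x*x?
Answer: 210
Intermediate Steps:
K(x) = x²
(((4 - 14) - 4) + K(-3))*(-42) = (((4 - 14) - 4) + (-3)²)*(-42) = ((-10 - 4) + 9)*(-42) = (-14 + 9)*(-42) = -5*(-42) = 210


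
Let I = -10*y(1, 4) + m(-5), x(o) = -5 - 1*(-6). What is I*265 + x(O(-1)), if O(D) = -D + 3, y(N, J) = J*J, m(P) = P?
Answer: -43724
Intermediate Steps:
y(N, J) = J**2
O(D) = 3 - D
x(o) = 1 (x(o) = -5 + 6 = 1)
I = -165 (I = -10*4**2 - 5 = -10*16 - 5 = -160 - 5 = -165)
I*265 + x(O(-1)) = -165*265 + 1 = -43725 + 1 = -43724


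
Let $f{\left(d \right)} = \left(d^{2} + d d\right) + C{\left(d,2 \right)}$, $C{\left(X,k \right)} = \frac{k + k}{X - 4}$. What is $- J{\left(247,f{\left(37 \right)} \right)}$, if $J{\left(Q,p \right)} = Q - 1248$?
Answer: $1001$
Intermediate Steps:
$C{\left(X,k \right)} = \frac{2 k}{-4 + X}$
$f{\left(d \right)} = 2 d^{2} + \frac{4}{-4 + d}$ ($f{\left(d \right)} = \left(d^{2} + d d\right) + 2 \cdot 2 \frac{1}{-4 + d} = \left(d^{2} + d^{2}\right) + \frac{4}{-4 + d} = 2 d^{2} + \frac{4}{-4 + d}$)
$J{\left(Q,p \right)} = -1248 + Q$
$- J{\left(247,f{\left(37 \right)} \right)} = - (-1248 + 247) = \left(-1\right) \left(-1001\right) = 1001$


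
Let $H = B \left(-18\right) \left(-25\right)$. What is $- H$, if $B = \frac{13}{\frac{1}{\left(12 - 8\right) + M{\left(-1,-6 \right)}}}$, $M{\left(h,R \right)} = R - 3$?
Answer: $29250$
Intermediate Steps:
$M{\left(h,R \right)} = -3 + R$
$B = -65$ ($B = \frac{13}{\frac{1}{\left(12 - 8\right) - 9}} = \frac{13}{\frac{1}{4 - 9}} = \frac{13}{\frac{1}{-5}} = \frac{13}{- \frac{1}{5}} = 13 \left(-5\right) = -65$)
$H = -29250$ ($H = \left(-65\right) \left(-18\right) \left(-25\right) = 1170 \left(-25\right) = -29250$)
$- H = \left(-1\right) \left(-29250\right) = 29250$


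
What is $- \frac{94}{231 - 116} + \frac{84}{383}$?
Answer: $- \frac{26342}{44045} \approx -0.59807$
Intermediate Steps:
$- \frac{94}{231 - 116} + \frac{84}{383} = - \frac{94}{231 - 116} + 84 \cdot \frac{1}{383} = - \frac{94}{115} + \frac{84}{383} = - \frac{26342}{44045}$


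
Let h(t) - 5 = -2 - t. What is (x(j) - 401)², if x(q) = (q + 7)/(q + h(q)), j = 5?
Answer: 157609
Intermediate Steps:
h(t) = 3 - t (h(t) = 5 + (-2 - t) = 3 - t)
x(q) = 7/3 + q/3 (x(q) = (q + 7)/(q + (3 - q)) = (7 + q)/3 = (7 + q)*(⅓) = 7/3 + q/3)
(x(j) - 401)² = ((7/3 + (⅓)*5) - 401)² = ((7/3 + 5/3) - 401)² = (4 - 401)² = (-397)² = 157609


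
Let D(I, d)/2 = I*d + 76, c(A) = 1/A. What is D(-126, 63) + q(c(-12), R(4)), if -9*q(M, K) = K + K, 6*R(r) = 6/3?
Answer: -424550/27 ≈ -15724.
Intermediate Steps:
D(I, d) = 152 + 2*I*d (D(I, d) = 2*(I*d + 76) = 2*(76 + I*d) = 152 + 2*I*d)
R(r) = 1/3 (R(r) = (6/3)/6 = (6*(1/3))/6 = (1/6)*2 = 1/3)
q(M, K) = -2*K/9 (q(M, K) = -(K + K)/9 = -2*K/9)
D(-126, 63) + q(c(-12), R(4)) = (152 + 2*(-126)*63) - 2/9*1/3 = (152 - 15876) - 2/27 = -15724 - 2/27 = -424550/27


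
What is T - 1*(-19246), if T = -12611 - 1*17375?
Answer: -10740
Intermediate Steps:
T = -29986 (T = -12611 - 17375 = -29986)
T - 1*(-19246) = -29986 - 1*(-19246) = -29986 + 19246 = -10740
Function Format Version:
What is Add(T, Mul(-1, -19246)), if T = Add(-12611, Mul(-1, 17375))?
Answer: -10740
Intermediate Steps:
T = -29986 (T = Add(-12611, -17375) = -29986)
Add(T, Mul(-1, -19246)) = Add(-29986, Mul(-1, -19246)) = Add(-29986, 19246) = -10740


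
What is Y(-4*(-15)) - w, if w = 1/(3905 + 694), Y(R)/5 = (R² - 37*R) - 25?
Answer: 31158224/4599 ≈ 6775.0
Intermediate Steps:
Y(R) = -125 - 185*R + 5*R² (Y(R) = 5*((R² - 37*R) - 25) = 5*(-25 + R² - 37*R) = -125 - 185*R + 5*R²)
w = 1/4599 ≈ 0.00021744
Y(-4*(-15)) - w = (-125 - (-740)*(-15) + 5*(-4*(-15))²) - 1*1/4599 = (-125 - 185*60 + 5*60²) - 1/4599 = (-125 - 11100 + 5*3600) - 1/4599 = (-125 - 11100 + 18000) - 1/4599 = 6775 - 1/4599 = 31158224/4599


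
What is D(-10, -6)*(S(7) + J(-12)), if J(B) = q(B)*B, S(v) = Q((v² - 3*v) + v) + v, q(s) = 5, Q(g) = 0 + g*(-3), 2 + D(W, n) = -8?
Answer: 1580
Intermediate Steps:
D(W, n) = -10 (D(W, n) = -2 - 8 = -10)
Q(g) = -3*g (Q(g) = 0 - 3*g = -3*g)
S(v) = -3*v² + 7*v (S(v) = -3*((v² - 3*v) + v) + v = -3*(v² - 2*v) + v = (-3*v² + 6*v) + v = -3*v² + 7*v)
J(B) = 5*B
D(-10, -6)*(S(7) + J(-12)) = -10*(7*(7 - 3*7) + 5*(-12)) = -10*(7*(7 - 21) - 60) = -10*(7*(-14) - 60) = -10*(-98 - 60) = -10*(-158) = 1580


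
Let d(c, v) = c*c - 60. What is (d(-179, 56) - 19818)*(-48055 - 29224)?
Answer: -939944477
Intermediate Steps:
d(c, v) = -60 + c² (d(c, v) = c² - 60 = -60 + c²)
(d(-179, 56) - 19818)*(-48055 - 29224) = ((-60 + (-179)²) - 19818)*(-48055 - 29224) = ((-60 + 32041) - 19818)*(-77279) = (31981 - 19818)*(-77279) = 12163*(-77279) = -939944477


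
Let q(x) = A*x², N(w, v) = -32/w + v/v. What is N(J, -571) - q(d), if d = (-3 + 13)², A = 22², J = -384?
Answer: -58079987/12 ≈ -4.8400e+6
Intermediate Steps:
N(w, v) = 1 - 32/w (N(w, v) = -32/w + 1 = 1 - 32/w)
A = 484
d = 100 (d = 10² = 100)
q(x) = 484*x²
N(J, -571) - q(d) = (-32 - 384)/(-384) - 484*100² = -1/384*(-416) - 484*10000 = 13/12 - 1*4840000 = 13/12 - 4840000 = -58079987/12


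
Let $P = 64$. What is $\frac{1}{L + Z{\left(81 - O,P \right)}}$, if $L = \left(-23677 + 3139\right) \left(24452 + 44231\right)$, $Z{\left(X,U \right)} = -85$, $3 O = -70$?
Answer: $- \frac{1}{1410611539} \approx -7.0891 \cdot 10^{-10}$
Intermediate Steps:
$O = - \frac{70}{3}$ ($O = \frac{1}{3} \left(-70\right) = - \frac{70}{3} \approx -23.333$)
$L = -1410611454$ ($L = \left(-20538\right) 68683 = -1410611454$)
$\frac{1}{L + Z{\left(81 - O,P \right)}} = \frac{1}{-1410611454 - 85} = \frac{1}{-1410611539} = - \frac{1}{1410611539}$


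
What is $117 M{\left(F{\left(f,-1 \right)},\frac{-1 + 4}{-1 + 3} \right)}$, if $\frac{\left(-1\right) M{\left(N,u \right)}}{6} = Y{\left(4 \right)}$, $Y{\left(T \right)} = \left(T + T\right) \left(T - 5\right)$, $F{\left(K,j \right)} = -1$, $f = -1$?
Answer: $5616$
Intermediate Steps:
$Y{\left(T \right)} = 2 T \left(-5 + T\right)$
$M{\left(N,u \right)} = 48$ ($M{\left(N,u \right)} = - 6 \cdot 2 \cdot 4 \left(-5 + 4\right) = - 6 \cdot 2 \cdot 4 \left(-1\right) = \left(-6\right) \left(-8\right) = 48$)
$117 M{\left(F{\left(f,-1 \right)},\frac{-1 + 4}{-1 + 3} \right)} = 117 \cdot 48 = 5616$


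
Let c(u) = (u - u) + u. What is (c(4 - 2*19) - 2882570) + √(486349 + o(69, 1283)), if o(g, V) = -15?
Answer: -2882604 + √486334 ≈ -2.8819e+6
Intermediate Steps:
c(u) = u (c(u) = 0 + u = u)
(c(4 - 2*19) - 2882570) + √(486349 + o(69, 1283)) = ((4 - 2*19) - 2882570) + √(486349 - 15) = ((4 - 38) - 2882570) + √486334 = (-34 - 2882570) + √486334 = -2882604 + √486334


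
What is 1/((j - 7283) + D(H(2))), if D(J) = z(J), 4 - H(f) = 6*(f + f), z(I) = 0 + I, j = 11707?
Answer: 1/4404 ≈ 0.00022707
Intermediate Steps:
z(I) = I
H(f) = 4 - 12*f (H(f) = 4 - 6*(f + f) = 4 - 6*2*f = 4 - 12*f)
D(J) = J
1/((j - 7283) + D(H(2))) = 1/((11707 - 7283) + (4 - 12*2)) = 1/(4424 + (4 - 24)) = 1/(4424 - 20) = 1/4404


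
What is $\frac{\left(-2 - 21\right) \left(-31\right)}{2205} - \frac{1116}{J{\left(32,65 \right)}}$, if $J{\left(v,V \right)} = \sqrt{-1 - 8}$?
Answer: $\frac{713}{2205} + 372 i \approx 0.32336 + 372.0 i$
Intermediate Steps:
$J{\left(v,V \right)} = 3 i$ ($J{\left(v,V \right)} = \sqrt{-9} = 3 i$)
$\frac{\left(-2 - 21\right) \left(-31\right)}{2205} - \frac{1116}{J{\left(32,65 \right)}} = \frac{\left(-2 - 21\right) \left(-31\right)}{2205} - \frac{1116}{3 i} = \left(-23\right) \left(-31\right) \frac{1}{2205} - 1116 \left(- \frac{i}{3}\right) = 713 \cdot \frac{1}{2205} + 372 i = \frac{713}{2205} + 372 i$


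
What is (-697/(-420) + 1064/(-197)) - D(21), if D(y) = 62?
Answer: -5439451/82740 ≈ -65.741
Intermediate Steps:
(-697/(-420) + 1064/(-197)) - D(21) = (-697/(-420) + 1064/(-197)) - 1*62 = (-697*(-1/420) + 1064*(-1/197)) - 62 = (697/420 - 1064/197) - 62 = -309571/82740 - 62 = -5439451/82740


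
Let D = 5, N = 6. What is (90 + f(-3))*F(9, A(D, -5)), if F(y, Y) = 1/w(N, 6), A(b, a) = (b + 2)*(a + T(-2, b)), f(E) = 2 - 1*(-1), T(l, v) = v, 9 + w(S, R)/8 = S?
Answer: -31/8 ≈ -3.8750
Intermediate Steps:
w(S, R) = -72 + 8*S
f(E) = 3 (f(E) = 2 + 1 = 3)
A(b, a) = (2 + b)*(a + b) (A(b, a) = (b + 2)*(a + b) = (2 + b)*(a + b))
F(y, Y) = -1/24 (F(y, Y) = 1/(-72 + 8*6) = 1/(-72 + 48) = 1/(-24) = -1/24)
(90 + f(-3))*F(9, A(D, -5)) = (90 + 3)*(-1/24) = 93*(-1/24) = -31/8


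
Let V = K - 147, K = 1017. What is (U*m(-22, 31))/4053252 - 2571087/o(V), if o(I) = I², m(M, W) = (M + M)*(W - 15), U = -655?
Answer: -279784494359/85219623300 ≈ -3.2831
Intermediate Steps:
m(M, W) = 2*M*(-15 + W) (m(M, W) = (2*M)*(-15 + W) = 2*M*(-15 + W))
V = 870 (V = 1017 - 147 = 870)
(U*m(-22, 31))/4053252 - 2571087/o(V) = -1310*(-22)*(-15 + 31)/4053252 - 2571087/(870²) = -1310*(-22)*16*(1/4053252) - 2571087/756900 = -655*(-704)*(1/4053252) - 2571087*1/756900 = 461120*(1/4053252) - 857029/252300 = 115280/1013313 - 857029/252300 = -279784494359/85219623300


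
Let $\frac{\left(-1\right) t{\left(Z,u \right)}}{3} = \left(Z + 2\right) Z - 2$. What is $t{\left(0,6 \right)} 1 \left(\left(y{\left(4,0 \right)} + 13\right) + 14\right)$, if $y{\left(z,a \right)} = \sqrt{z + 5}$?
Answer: $180$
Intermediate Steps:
$t{\left(Z,u \right)} = 6 - 3 Z \left(2 + Z\right)$ ($t{\left(Z,u \right)} = - 3 \left(\left(Z + 2\right) Z - 2\right) = - 3 \left(\left(2 + Z\right) Z - 2\right) = - 3 \left(Z \left(2 + Z\right) - 2\right) = - 3 \left(-2 + Z \left(2 + Z\right)\right) = 6 - 3 Z \left(2 + Z\right)$)
$y{\left(z,a \right)} = \sqrt{5 + z}$
$t{\left(0,6 \right)} 1 \left(\left(y{\left(4,0 \right)} + 13\right) + 14\right) = \left(6 - 0 - 3 \cdot 0^{2}\right) 1 \left(\left(\sqrt{5 + 4} + 13\right) + 14\right) = \left(6 + 0 - 0\right) 1 \left(\left(\sqrt{9} + 13\right) + 14\right) = \left(6 + 0 + 0\right) 1 \left(\left(3 + 13\right) + 14\right) = 6 \cdot 1 \left(16 + 14\right) = 6 \cdot 30 = 180$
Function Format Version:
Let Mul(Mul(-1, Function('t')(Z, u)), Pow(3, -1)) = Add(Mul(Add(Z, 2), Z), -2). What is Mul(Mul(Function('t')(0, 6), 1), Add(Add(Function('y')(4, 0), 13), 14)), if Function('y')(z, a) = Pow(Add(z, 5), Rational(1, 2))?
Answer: 180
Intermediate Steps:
Function('t')(Z, u) = Add(6, Mul(-3, Z, Add(2, Z))) (Function('t')(Z, u) = Mul(-3, Add(Mul(Add(Z, 2), Z), -2)) = Mul(-3, Add(Mul(Add(2, Z), Z), -2)) = Mul(-3, Add(Mul(Z, Add(2, Z)), -2)) = Mul(-3, Add(-2, Mul(Z, Add(2, Z)))) = Add(6, Mul(-3, Z, Add(2, Z))))
Function('y')(z, a) = Pow(Add(5, z), Rational(1, 2))
Mul(Mul(Function('t')(0, 6), 1), Add(Add(Function('y')(4, 0), 13), 14)) = Mul(Mul(Add(6, Mul(-6, 0), Mul(-3, Pow(0, 2))), 1), Add(Add(Pow(Add(5, 4), Rational(1, 2)), 13), 14)) = Mul(Mul(Add(6, 0, Mul(-3, 0)), 1), Add(Add(Pow(9, Rational(1, 2)), 13), 14)) = Mul(Mul(Add(6, 0, 0), 1), Add(Add(3, 13), 14)) = Mul(Mul(6, 1), Add(16, 14)) = Mul(6, 30) = 180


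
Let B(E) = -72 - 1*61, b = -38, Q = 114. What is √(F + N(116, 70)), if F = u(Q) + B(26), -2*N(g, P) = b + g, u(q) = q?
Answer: I*√58 ≈ 7.6158*I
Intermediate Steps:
B(E) = -133 (B(E) = -72 - 61 = -133)
N(g, P) = 19 - g/2 (N(g, P) = -(-38 + g)/2 = 19 - g/2)
F = -19 (F = 114 - 133 = -19)
√(F + N(116, 70)) = √(-19 + (19 - ½*116)) = √(-19 + (19 - 58)) = √(-19 - 39) = √(-58) = I*√58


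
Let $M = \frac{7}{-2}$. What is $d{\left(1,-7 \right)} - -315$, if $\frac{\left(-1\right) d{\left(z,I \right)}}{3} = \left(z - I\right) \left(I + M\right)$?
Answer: $567$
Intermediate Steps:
$M = - \frac{7}{2}$ ($M = 7 \left(- \frac{1}{2}\right) = - \frac{7}{2} \approx -3.5$)
$d{\left(z,I \right)} = - 3 \left(- \frac{7}{2} + I\right) \left(z - I\right)$ ($d{\left(z,I \right)} = - 3 \left(z - I\right) \left(I - \frac{7}{2}\right) = - 3 \left(z - I\right) \left(- \frac{7}{2} + I\right) = - 3 \left(- \frac{7}{2} + I\right) \left(z - I\right)$)
$d{\left(1,-7 \right)} - -315 = \left(3 \left(-7\right)^{2} - - \frac{147}{2} + \frac{21}{2} \cdot 1 - \left(-21\right) 1\right) - -315 = \left(3 \cdot 49 + \frac{147}{2} + \frac{21}{2} + 21\right) + 315 = \left(147 + \frac{147}{2} + \frac{21}{2} + 21\right) + 315 = 252 + 315 = 567$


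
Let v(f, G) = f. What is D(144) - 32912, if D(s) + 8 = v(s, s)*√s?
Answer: -31192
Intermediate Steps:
D(s) = -8 + s^(3/2) (D(s) = -8 + s*√s = -8 + s^(3/2))
D(144) - 32912 = (-8 + 144^(3/2)) - 32912 = (-8 + 1728) - 32912 = 1720 - 32912 = -31192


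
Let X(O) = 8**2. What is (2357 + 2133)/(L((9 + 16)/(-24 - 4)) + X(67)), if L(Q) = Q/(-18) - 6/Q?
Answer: 56574000/891697 ≈ 63.445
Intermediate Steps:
L(Q) = -6/Q - Q/18 (L(Q) = Q*(-1/18) - 6/Q = -Q/18 - 6/Q = -6/Q - Q/18)
X(O) = 64
(2357 + 2133)/(L((9 + 16)/(-24 - 4)) + X(67)) = (2357 + 2133)/((-6*(-24 - 4)/(9 + 16) - (9 + 16)/(18*(-24 - 4))) + 64) = 4490/((-6/(25/(-28)) - 25/(18*(-28))) + 64) = 4490/((-6/(25*(-1/28)) - 25*(-1)/(18*28)) + 64) = 4490/((-6/(-25/28) - 1/18*(-25/28)) + 64) = 4490/((-6*(-28/25) + 25/504) + 64) = 4490/((168/25 + 25/504) + 64) = 4490/(85297/12600 + 64) = 4490/(891697/12600) = 4490*(12600/891697) = 56574000/891697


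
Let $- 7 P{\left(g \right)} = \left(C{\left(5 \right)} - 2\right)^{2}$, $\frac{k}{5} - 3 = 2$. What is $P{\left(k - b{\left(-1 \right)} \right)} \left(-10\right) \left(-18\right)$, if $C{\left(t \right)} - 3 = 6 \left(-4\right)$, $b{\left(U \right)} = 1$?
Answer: $- \frac{95220}{7} \approx -13603.0$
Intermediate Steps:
$k = 25$ ($k = 15 + 5 \cdot 2 = 15 + 10 = 25$)
$C{\left(t \right)} = -21$ ($C{\left(t \right)} = 3 + 6 \left(-4\right) = 3 - 24 = -21$)
$P{\left(g \right)} = - \frac{529}{7}$ ($P{\left(g \right)} = - \frac{\left(-21 - 2\right)^{2}}{7} = - \frac{\left(-23\right)^{2}}{7} = \left(- \frac{1}{7}\right) 529 = - \frac{529}{7}$)
$P{\left(k - b{\left(-1 \right)} \right)} \left(-10\right) \left(-18\right) = \left(- \frac{529}{7}\right) \left(-10\right) \left(-18\right) = \frac{5290}{7} \left(-18\right) = - \frac{95220}{7}$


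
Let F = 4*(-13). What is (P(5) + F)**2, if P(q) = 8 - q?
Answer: 2401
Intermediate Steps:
F = -52
(P(5) + F)**2 = ((8 - 1*5) - 52)**2 = ((8 - 5) - 52)**2 = (3 - 52)**2 = (-49)**2 = 2401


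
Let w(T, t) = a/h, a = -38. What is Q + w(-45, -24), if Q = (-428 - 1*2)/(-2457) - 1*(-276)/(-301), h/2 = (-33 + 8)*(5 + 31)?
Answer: -1087937/1509300 ≈ -0.72082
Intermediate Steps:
h = -1800 (h = 2*((-33 + 8)*(5 + 31)) = 2*(-25*36) = 2*(-900) = -1800)
w(T, t) = 19/900 (w(T, t) = -38/(-1800) = -38*(-1/1800) = 19/900)
Q = -11198/15093 (Q = (-428 - 2)*(-1/2457) + 276*(-1/301) = -430*(-1/2457) - 276/301 = 430/2457 - 276/301 = -11198/15093 ≈ -0.74193)
Q + w(-45, -24) = -11198/15093 + 19/900 = -1087937/1509300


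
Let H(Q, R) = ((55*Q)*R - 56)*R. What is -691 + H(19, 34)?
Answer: 1205425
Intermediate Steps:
H(Q, R) = R*(-56 + 55*Q*R) (H(Q, R) = (55*Q*R - 56)*R = (-56 + 55*Q*R)*R = R*(-56 + 55*Q*R))
-691 + H(19, 34) = -691 + 34*(-56 + 55*19*34) = -691 + 34*(-56 + 35530) = -691 + 34*35474 = -691 + 1206116 = 1205425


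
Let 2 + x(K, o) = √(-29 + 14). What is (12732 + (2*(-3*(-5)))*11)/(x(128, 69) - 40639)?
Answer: -88475457/275281816 - 2177*I*√15/275281816 ≈ -0.3214 - 3.0629e-5*I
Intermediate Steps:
x(K, o) = -2 + I*√15 (x(K, o) = -2 + √(-29 + 14) = -2 + √(-15) = -2 + I*√15)
(12732 + (2*(-3*(-5)))*11)/(x(128, 69) - 40639) = (12732 + (2*(-3*(-5)))*11)/((-2 + I*√15) - 40639) = (12732 + (2*15)*11)/(-40641 + I*√15) = (12732 + 30*11)/(-40641 + I*√15) = (12732 + 330)/(-40641 + I*√15) = 13062/(-40641 + I*√15)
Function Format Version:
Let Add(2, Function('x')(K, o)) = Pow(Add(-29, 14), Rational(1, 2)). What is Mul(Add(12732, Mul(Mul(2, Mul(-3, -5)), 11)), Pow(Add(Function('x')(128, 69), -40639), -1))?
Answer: Add(Rational(-88475457, 275281816), Mul(Rational(-2177, 275281816), I, Pow(15, Rational(1, 2)))) ≈ Add(-0.32140, Mul(-3.0629e-5, I))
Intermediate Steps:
Function('x')(K, o) = Add(-2, Mul(I, Pow(15, Rational(1, 2)))) (Function('x')(K, o) = Add(-2, Pow(Add(-29, 14), Rational(1, 2))) = Add(-2, Pow(-15, Rational(1, 2))) = Add(-2, Mul(I, Pow(15, Rational(1, 2)))))
Mul(Add(12732, Mul(Mul(2, Mul(-3, -5)), 11)), Pow(Add(Function('x')(128, 69), -40639), -1)) = Mul(Add(12732, Mul(Mul(2, Mul(-3, -5)), 11)), Pow(Add(Add(-2, Mul(I, Pow(15, Rational(1, 2)))), -40639), -1)) = Mul(Add(12732, Mul(Mul(2, 15), 11)), Pow(Add(-40641, Mul(I, Pow(15, Rational(1, 2)))), -1)) = Mul(Add(12732, Mul(30, 11)), Pow(Add(-40641, Mul(I, Pow(15, Rational(1, 2)))), -1)) = Mul(Add(12732, 330), Pow(Add(-40641, Mul(I, Pow(15, Rational(1, 2)))), -1)) = Mul(13062, Pow(Add(-40641, Mul(I, Pow(15, Rational(1, 2)))), -1))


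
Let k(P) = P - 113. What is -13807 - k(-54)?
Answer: -13640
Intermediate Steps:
k(P) = -113 + P
-13807 - k(-54) = -13807 - (-113 - 54) = -13807 - 1*(-167) = -13807 + 167 = -13640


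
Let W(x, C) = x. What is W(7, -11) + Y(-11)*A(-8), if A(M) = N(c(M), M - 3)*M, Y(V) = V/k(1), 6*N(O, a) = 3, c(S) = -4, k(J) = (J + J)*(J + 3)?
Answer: 25/2 ≈ 12.500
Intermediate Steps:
k(J) = 2*J*(3 + J) (k(J) = (2*J)*(3 + J) = 2*J*(3 + J))
N(O, a) = ½ (N(O, a) = (⅙)*3 = ½)
Y(V) = V/8 (Y(V) = V/((2*1*(3 + 1))) = V/((2*1*4)) = V/8)
A(M) = M/2
W(7, -11) + Y(-11)*A(-8) = 7 + ((⅛)*(-11))*((½)*(-8)) = 7 - 11/8*(-4) = 7 + 11/2 = 25/2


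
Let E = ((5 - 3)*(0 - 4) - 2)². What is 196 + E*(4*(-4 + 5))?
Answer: 596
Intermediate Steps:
E = 100 (E = (2*(-4) - 2)² = (-8 - 2)² = (-10)² = 100)
196 + E*(4*(-4 + 5)) = 196 + 100*(4*(-4 + 5)) = 196 + 100*(4*1) = 196 + 100*4 = 196 + 400 = 596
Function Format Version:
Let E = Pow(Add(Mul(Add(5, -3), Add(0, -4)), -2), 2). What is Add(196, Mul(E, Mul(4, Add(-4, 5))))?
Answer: 596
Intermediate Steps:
E = 100 (E = Pow(Add(Mul(2, -4), -2), 2) = Pow(Add(-8, -2), 2) = Pow(-10, 2) = 100)
Add(196, Mul(E, Mul(4, Add(-4, 5)))) = Add(196, Mul(100, Mul(4, Add(-4, 5)))) = Add(196, Mul(100, Mul(4, 1))) = Add(196, Mul(100, 4)) = Add(196, 400) = 596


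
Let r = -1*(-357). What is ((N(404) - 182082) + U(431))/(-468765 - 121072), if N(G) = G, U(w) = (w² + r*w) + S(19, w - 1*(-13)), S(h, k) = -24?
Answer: -157926/589837 ≈ -0.26775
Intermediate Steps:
r = 357
U(w) = -24 + w² + 357*w (U(w) = (w² + 357*w) - 24 = -24 + w² + 357*w)
((N(404) - 182082) + U(431))/(-468765 - 121072) = ((404 - 182082) + (-24 + 431² + 357*431))/(-468765 - 121072) = (-181678 + (-24 + 185761 + 153867))/(-589837) = (-181678 + 339604)*(-1/589837) = 157926*(-1/589837) = -157926/589837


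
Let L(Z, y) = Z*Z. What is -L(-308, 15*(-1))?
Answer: -94864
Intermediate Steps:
L(Z, y) = Z**2
-L(-308, 15*(-1)) = -1*(-308)**2 = -1*94864 = -94864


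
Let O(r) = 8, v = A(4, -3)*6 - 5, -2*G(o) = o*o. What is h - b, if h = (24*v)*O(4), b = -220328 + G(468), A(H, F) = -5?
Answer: 323120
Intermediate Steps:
G(o) = -o²/2 (G(o) = -o*o/2 = -o²/2)
v = -35 (v = -5*6 - 5 = -30 - 5 = -35)
b = -329840 (b = -220328 - ½*468² = -220328 - ½*219024 = -220328 - 109512 = -329840)
h = -6720 (h = (24*(-35))*8 = -840*8 = -6720)
h - b = -6720 - 1*(-329840) = -6720 + 329840 = 323120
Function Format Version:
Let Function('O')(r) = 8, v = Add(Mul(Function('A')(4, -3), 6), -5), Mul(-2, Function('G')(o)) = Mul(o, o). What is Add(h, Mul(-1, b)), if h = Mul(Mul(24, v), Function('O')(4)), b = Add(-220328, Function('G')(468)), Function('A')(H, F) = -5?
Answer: 323120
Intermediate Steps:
Function('G')(o) = Mul(Rational(-1, 2), Pow(o, 2)) (Function('G')(o) = Mul(Rational(-1, 2), Mul(o, o)) = Mul(Rational(-1, 2), Pow(o, 2)))
v = -35 (v = Add(Mul(-5, 6), -5) = Add(-30, -5) = -35)
b = -329840 (b = Add(-220328, Mul(Rational(-1, 2), Pow(468, 2))) = Add(-220328, Mul(Rational(-1, 2), 219024)) = Add(-220328, -109512) = -329840)
h = -6720 (h = Mul(Mul(24, -35), 8) = Mul(-840, 8) = -6720)
Add(h, Mul(-1, b)) = Add(-6720, Mul(-1, -329840)) = Add(-6720, 329840) = 323120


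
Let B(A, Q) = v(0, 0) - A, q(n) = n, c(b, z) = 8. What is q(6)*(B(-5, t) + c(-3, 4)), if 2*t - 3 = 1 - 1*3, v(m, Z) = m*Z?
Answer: 78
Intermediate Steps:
v(m, Z) = Z*m
t = 1/2 (t = 3/2 + (1 - 1*3)/2 = 3/2 + (1 - 3)/2 = 3/2 + (1/2)*(-2) = 3/2 - 1 = 1/2 ≈ 0.50000)
B(A, Q) = -A (B(A, Q) = 0*0 - A = 0 - A = -A)
q(6)*(B(-5, t) + c(-3, 4)) = 6*(-1*(-5) + 8) = 6*(5 + 8) = 6*13 = 78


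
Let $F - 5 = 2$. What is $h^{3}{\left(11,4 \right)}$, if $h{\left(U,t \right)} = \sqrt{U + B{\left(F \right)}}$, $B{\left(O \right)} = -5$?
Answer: $6 \sqrt{6} \approx 14.697$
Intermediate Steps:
$F = 7$ ($F = 5 + 2 = 7$)
$h{\left(U,t \right)} = \sqrt{-5 + U}$ ($h{\left(U,t \right)} = \sqrt{U - 5} = \sqrt{-5 + U}$)
$h^{3}{\left(11,4 \right)} = \left(\sqrt{-5 + 11}\right)^{3} = \left(\sqrt{6}\right)^{3} = 6 \sqrt{6}$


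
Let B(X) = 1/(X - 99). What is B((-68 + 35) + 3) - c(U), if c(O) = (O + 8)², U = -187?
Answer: -4133290/129 ≈ -32041.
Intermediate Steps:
B(X) = 1/(-99 + X)
c(O) = (8 + O)²
B((-68 + 35) + 3) - c(U) = 1/(-99 + ((-68 + 35) + 3)) - (8 - 187)² = 1/(-99 + (-33 + 3)) - 1*(-179)² = 1/(-99 - 30) - 1*32041 = 1/(-129) - 32041 = -1/129 - 32041 = -4133290/129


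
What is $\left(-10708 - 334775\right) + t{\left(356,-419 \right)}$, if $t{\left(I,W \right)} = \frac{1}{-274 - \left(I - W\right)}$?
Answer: $- \frac{362411668}{1049} \approx -3.4548 \cdot 10^{5}$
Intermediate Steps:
$t{\left(I,W \right)} = \frac{1}{-274 + W - I}$
$\left(-10708 - 334775\right) + t{\left(356,-419 \right)} = \left(-10708 - 334775\right) - \frac{1}{274 + 356 - -419} = -345483 - \frac{1}{274 + 356 + 419} = -345483 - \frac{1}{1049} = - \frac{362411668}{1049}$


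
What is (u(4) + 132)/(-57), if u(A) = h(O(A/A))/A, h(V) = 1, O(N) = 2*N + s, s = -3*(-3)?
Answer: -529/228 ≈ -2.3202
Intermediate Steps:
s = 9
O(N) = 9 + 2*N (O(N) = 2*N + 9 = 9 + 2*N)
u(A) = 1/A
(u(4) + 132)/(-57) = (1/4 + 132)/(-57) = (¼ + 132)*(-1/57) = (529/4)*(-1/57) = -529/228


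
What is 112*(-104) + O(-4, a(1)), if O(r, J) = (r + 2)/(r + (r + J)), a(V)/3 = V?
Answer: -58238/5 ≈ -11648.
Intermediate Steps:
a(V) = 3*V
O(r, J) = (2 + r)/(J + 2*r) (O(r, J) = (2 + r)/(r + (J + r)) = (2 + r)/(J + 2*r))
112*(-104) + O(-4, a(1)) = 112*(-104) + (2 - 4)/(3*1 + 2*(-4)) = -11648 - 2/(3 - 8) = -11648 - 2/(-5) = -11648 - 1/5*(-2) = -11648 + 2/5 = -58238/5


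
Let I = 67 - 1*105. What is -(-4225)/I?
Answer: -4225/38 ≈ -111.18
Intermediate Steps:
I = -38 (I = 67 - 105 = -38)
-(-4225)/I = -(-4225)/(-38) = -(-4225)*(-1)/38 = -25*169/38 = -4225/38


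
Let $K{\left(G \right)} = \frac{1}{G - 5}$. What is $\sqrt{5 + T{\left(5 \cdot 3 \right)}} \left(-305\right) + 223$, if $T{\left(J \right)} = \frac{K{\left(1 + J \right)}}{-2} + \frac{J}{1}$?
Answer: $223 - \frac{305 \sqrt{9658}}{22} \approx -1139.5$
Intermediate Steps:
$K{\left(G \right)} = \frac{1}{-5 + G}$
$T{\left(J \right)} = J - \frac{1}{2 \left(-4 + J\right)}$ ($T{\left(J \right)} = \frac{1}{\left(-5 + \left(1 + J\right)\right) \left(-2\right)} + \frac{J}{1} = \frac{1}{-4 + J} \left(- \frac{1}{2}\right) + J 1 = - \frac{1}{2 \left(-4 + J\right)} + J = J - \frac{1}{2 \left(-4 + J\right)}$)
$\sqrt{5 + T{\left(5 \cdot 3 \right)}} \left(-305\right) + 223 = \sqrt{5 + \frac{- \frac{1}{2} + 5 \cdot 3 \left(-4 + 5 \cdot 3\right)}{-4 + 5 \cdot 3}} \left(-305\right) + 223 = \sqrt{5 + \frac{- \frac{1}{2} + 15 \left(-4 + 15\right)}{-4 + 15}} \left(-305\right) + 223 = \sqrt{5 + \frac{- \frac{1}{2} + 15 \cdot 11}{11}} \left(-305\right) + 223 = \sqrt{5 + \frac{- \frac{1}{2} + 165}{11}} \left(-305\right) + 223 = \sqrt{5 + \frac{1}{11} \cdot \frac{329}{2}} \left(-305\right) + 223 = \sqrt{5 + \frac{329}{22}} \left(-305\right) + 223 = \sqrt{\frac{439}{22}} \left(-305\right) + 223 = \frac{\sqrt{9658}}{22} \left(-305\right) + 223 = - \frac{305 \sqrt{9658}}{22} + 223 = 223 - \frac{305 \sqrt{9658}}{22}$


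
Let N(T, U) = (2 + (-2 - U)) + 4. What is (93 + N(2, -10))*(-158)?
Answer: -16906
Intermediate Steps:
N(T, U) = 4 - U (N(T, U) = -U + 4 = 4 - U)
(93 + N(2, -10))*(-158) = (93 + (4 - 1*(-10)))*(-158) = (93 + (4 + 10))*(-158) = (93 + 14)*(-158) = 107*(-158) = -16906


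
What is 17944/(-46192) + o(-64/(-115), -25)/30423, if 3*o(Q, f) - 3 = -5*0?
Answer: -68233015/175662402 ≈ -0.38843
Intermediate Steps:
o(Q, f) = 1 (o(Q, f) = 1 + (-5*0)/3 = 1 + (⅓)*0 = 1 + 0 = 1)
17944/(-46192) + o(-64/(-115), -25)/30423 = 17944/(-46192) + 1/30423 = 17944*(-1/46192) + 1*(1/30423) = -2243/5774 + 1/30423 = -68233015/175662402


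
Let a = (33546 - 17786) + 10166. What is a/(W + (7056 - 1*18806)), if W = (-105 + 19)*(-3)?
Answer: -12963/5746 ≈ -2.2560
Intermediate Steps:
W = 258 (W = -86*(-3) = 258)
a = 25926 (a = 15760 + 10166 = 25926)
a/(W + (7056 - 1*18806)) = 25926/(258 + (7056 - 1*18806)) = 25926/(258 + (7056 - 18806)) = 25926/(258 - 11750) = 25926/(-11492) = 25926*(-1/11492) = -12963/5746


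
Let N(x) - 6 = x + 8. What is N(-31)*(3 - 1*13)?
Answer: 170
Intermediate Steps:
N(x) = 14 + x (N(x) = 6 + (x + 8) = 6 + (8 + x) = 14 + x)
N(-31)*(3 - 1*13) = (14 - 31)*(3 - 1*13) = -17*(3 - 13) = -17*(-10) = 170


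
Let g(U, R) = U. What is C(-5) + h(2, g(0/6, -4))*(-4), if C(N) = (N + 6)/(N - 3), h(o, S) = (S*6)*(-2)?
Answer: -⅛ ≈ -0.12500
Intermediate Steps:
h(o, S) = -12*S (h(o, S) = (6*S)*(-2) = -12*S)
C(N) = (6 + N)/(-3 + N)
C(-5) + h(2, g(0/6, -4))*(-4) = (6 - 5)/(-3 - 5) - 0/6*(-4) = 1/(-8) - 0/6*(-4) = -⅛*1 - 12*0*(-4) = -⅛ + 0*(-4) = -⅛ + 0 = -⅛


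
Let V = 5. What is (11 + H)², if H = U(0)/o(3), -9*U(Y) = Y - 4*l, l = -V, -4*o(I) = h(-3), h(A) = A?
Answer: 47089/729 ≈ 64.594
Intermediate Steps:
o(I) = ¾ (o(I) = -¼*(-3) = ¾)
l = -5 (l = -1*5 = -5)
U(Y) = -20/9 - Y/9 (U(Y) = -(Y - 4*(-5))/9 = -(Y + 20)/9 = -(20 + Y)/9 = -20/9 - Y/9)
H = -80/27 (H = (-20/9 - ⅑*0)/(¾) = (-20/9 + 0)*(4/3) = -20/9*4/3 = -80/27 ≈ -2.9630)
(11 + H)² = (11 - 80/27)² = (217/27)² = 47089/729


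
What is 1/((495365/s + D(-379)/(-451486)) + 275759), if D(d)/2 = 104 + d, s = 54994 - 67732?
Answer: 2875514334/792837135551261 ≈ 3.6269e-6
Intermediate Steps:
s = -12738
D(d) = 208 + 2*d (D(d) = 2*(104 + d) = 208 + 2*d)
1/((495365/s + D(-379)/(-451486)) + 275759) = 1/((495365/(-12738) + (208 + 2*(-379))/(-451486)) + 275759) = 1/((495365*(-1/12738) + (208 - 758)*(-1/451486)) + 275759) = 1/((-495365/12738 - 550*(-1/451486)) + 275759) = 1/((-495365/12738 + 275/225743) + 275759) = 1/(-111821678245/2875514334 + 275759) = 1/(792837135551261/2875514334) = 2875514334/792837135551261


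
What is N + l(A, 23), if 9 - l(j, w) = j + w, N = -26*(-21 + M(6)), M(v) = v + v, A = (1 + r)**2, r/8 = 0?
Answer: 219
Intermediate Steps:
r = 0 (r = 8*0 = 0)
A = 1 (A = (1 + 0)**2 = 1**2 = 1)
M(v) = 2*v
N = 234 (N = -26*(-21 + 2*6) = -26*(-21 + 12) = -26*(-9) = 234)
l(j, w) = 9 - j - w (l(j, w) = 9 - (j + w) = 9 + (-j - w) = 9 - j - w)
N + l(A, 23) = 234 + (9 - 1*1 - 1*23) = 234 + (9 - 1 - 23) = 234 - 15 = 219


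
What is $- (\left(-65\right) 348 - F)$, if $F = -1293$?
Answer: $21327$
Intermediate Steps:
$- (\left(-65\right) 348 - F) = - (\left(-65\right) 348 - -1293) = - (-22620 + 1293) = \left(-1\right) \left(-21327\right) = 21327$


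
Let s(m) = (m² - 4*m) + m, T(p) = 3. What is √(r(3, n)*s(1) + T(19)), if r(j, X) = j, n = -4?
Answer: I*√3 ≈ 1.732*I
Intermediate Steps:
s(m) = m² - 3*m
√(r(3, n)*s(1) + T(19)) = √(3*(1*(-3 + 1)) + 3) = √(3*(1*(-2)) + 3) = √(3*(-2) + 3) = √(-6 + 3) = √(-3) = I*√3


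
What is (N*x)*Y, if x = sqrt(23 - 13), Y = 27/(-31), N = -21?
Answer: 567*sqrt(10)/31 ≈ 57.839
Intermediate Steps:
Y = -27/31 (Y = 27*(-1/31) = -27/31 ≈ -0.87097)
x = sqrt(10) ≈ 3.1623
(N*x)*Y = -21*sqrt(10)*(-27/31) = 567*sqrt(10)/31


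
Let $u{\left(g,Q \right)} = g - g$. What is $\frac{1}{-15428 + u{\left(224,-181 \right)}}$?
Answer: $- \frac{1}{15428} \approx -6.4817 \cdot 10^{-5}$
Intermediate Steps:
$u{\left(g,Q \right)} = 0$
$\frac{1}{-15428 + u{\left(224,-181 \right)}} = \frac{1}{-15428 + 0} = \frac{1}{-15428} = - \frac{1}{15428}$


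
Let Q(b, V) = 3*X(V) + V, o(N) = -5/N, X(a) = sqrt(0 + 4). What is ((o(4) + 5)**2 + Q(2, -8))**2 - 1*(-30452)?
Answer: 7832961/256 ≈ 30598.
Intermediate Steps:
X(a) = 2 (X(a) = sqrt(4) = 2)
Q(b, V) = 6 + V (Q(b, V) = 3*2 + V = 6 + V)
((o(4) + 5)**2 + Q(2, -8))**2 - 1*(-30452) = ((-5/4 + 5)**2 + (6 - 8))**2 - 1*(-30452) = ((-5*1/4 + 5)**2 - 2)**2 + 30452 = ((-5/4 + 5)**2 - 2)**2 + 30452 = ((15/4)**2 - 2)**2 + 30452 = (225/16 - 2)**2 + 30452 = (193/16)**2 + 30452 = 37249/256 + 30452 = 7832961/256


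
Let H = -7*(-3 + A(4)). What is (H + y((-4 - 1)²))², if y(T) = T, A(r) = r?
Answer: 324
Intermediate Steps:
H = -7 (H = -7*(-3 + 4) = -7 ≈ -7.0000)
(H + y((-4 - 1)²))² = (-7 + (-4 - 1)²)² = (-7 + (-5)²)² = (-7 + 25)² = 18² = 324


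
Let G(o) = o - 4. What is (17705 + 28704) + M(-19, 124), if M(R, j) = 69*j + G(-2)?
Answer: 54959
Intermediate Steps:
G(o) = -4 + o
M(R, j) = -6 + 69*j (M(R, j) = 69*j + (-4 - 2) = 69*j - 6 = -6 + 69*j)
(17705 + 28704) + M(-19, 124) = (17705 + 28704) + (-6 + 69*124) = 46409 + (-6 + 8556) = 46409 + 8550 = 54959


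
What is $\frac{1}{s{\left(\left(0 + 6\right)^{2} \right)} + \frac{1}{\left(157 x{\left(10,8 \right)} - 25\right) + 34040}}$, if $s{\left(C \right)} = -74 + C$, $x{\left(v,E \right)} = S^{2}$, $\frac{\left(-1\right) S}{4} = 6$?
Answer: $- \frac{124447}{4728985} \approx -0.026316$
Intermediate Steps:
$S = -24$ ($S = \left(-4\right) 6 = -24$)
$x{\left(v,E \right)} = 576$ ($x{\left(v,E \right)} = \left(-24\right)^{2} = 576$)
$\frac{1}{s{\left(\left(0 + 6\right)^{2} \right)} + \frac{1}{\left(157 x{\left(10,8 \right)} - 25\right) + 34040}} = \frac{1}{\left(-74 + \left(0 + 6\right)^{2}\right) + \frac{1}{\left(157 \cdot 576 - 25\right) + 34040}} = \frac{1}{\left(-74 + 6^{2}\right) + \frac{1}{\left(90432 - 25\right) + 34040}} = \frac{1}{\left(-74 + 36\right) + \frac{1}{90407 + 34040}} = \frac{1}{-38 + \frac{1}{124447}} = \frac{1}{- \frac{4728985}{124447}} = - \frac{124447}{4728985}$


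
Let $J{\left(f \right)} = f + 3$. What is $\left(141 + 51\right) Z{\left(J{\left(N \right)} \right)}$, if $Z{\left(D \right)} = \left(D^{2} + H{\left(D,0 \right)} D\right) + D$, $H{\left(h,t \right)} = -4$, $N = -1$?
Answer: $-384$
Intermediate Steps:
$J{\left(f \right)} = 3 + f$
$Z{\left(D \right)} = D^{2} - 3 D$ ($Z{\left(D \right)} = \left(D^{2} - 4 D\right) + D = D^{2} - 3 D$)
$\left(141 + 51\right) Z{\left(J{\left(N \right)} \right)} = \left(141 + 51\right) \left(3 - 1\right) \left(-3 + \left(3 - 1\right)\right) = 192 \cdot 2 \left(-3 + 2\right) = 192 \cdot 2 \left(-1\right) = 192 \left(-2\right) = -384$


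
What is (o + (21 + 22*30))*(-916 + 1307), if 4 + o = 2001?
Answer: 1047098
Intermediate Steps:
o = 1997 (o = -4 + 2001 = 1997)
(o + (21 + 22*30))*(-916 + 1307) = (1997 + (21 + 22*30))*(-916 + 1307) = (1997 + (21 + 660))*391 = (1997 + 681)*391 = 2678*391 = 1047098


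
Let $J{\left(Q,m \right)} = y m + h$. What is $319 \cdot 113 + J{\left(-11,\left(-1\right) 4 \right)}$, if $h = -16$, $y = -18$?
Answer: $36103$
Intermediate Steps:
$J{\left(Q,m \right)} = -16 - 18 m$ ($J{\left(Q,m \right)} = - 18 m - 16 = -16 - 18 m$)
$319 \cdot 113 + J{\left(-11,\left(-1\right) 4 \right)} = 319 \cdot 113 - \left(16 + 18 \left(\left(-1\right) 4\right)\right) = 36047 - -56 = 36047 + \left(-16 + 72\right) = 36047 + 56 = 36103$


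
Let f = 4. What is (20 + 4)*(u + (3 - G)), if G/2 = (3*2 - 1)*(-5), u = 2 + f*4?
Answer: 1704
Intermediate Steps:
u = 18 (u = 2 + 4*4 = 2 + 16 = 18)
G = -50 (G = 2*((3*2 - 1)*(-5)) = 2*((6 - 1)*(-5)) = 2*(5*(-5)) = 2*(-25) = -50)
(20 + 4)*(u + (3 - G)) = (20 + 4)*(18 + (3 - 1*(-50))) = 24*(18 + (3 + 50)) = 24*(18 + 53) = 24*71 = 1704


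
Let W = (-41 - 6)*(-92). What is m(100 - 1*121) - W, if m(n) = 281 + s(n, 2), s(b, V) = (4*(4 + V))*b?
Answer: -4547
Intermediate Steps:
s(b, V) = b*(16 + 4*V) (s(b, V) = (16 + 4*V)*b = b*(16 + 4*V))
m(n) = 281 + 24*n (m(n) = 281 + 4*n*(4 + 2) = 281 + 4*n*6 = 281 + 24*n)
W = 4324 (W = -47*(-92) = 4324)
m(100 - 1*121) - W = (281 + 24*(100 - 1*121)) - 1*4324 = (281 + 24*(100 - 121)) - 4324 = (281 + 24*(-21)) - 4324 = (281 - 504) - 4324 = -223 - 4324 = -4547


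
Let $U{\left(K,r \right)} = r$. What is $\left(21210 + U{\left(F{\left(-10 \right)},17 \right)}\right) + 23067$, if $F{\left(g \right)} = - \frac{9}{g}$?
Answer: $44294$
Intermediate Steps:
$\left(21210 + U{\left(F{\left(-10 \right)},17 \right)}\right) + 23067 = \left(21210 + 17\right) + 23067 = 21227 + 23067 = 44294$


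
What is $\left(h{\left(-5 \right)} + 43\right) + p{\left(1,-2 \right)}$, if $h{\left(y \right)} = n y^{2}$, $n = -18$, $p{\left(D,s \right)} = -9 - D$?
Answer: $-417$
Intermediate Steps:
$h{\left(y \right)} = - 18 y^{2}$
$\left(h{\left(-5 \right)} + 43\right) + p{\left(1,-2 \right)} = \left(- 18 \left(-5\right)^{2} + 43\right) - 10 = \left(\left(-18\right) 25 + 43\right) - 10 = \left(-450 + 43\right) - 10 = -407 - 10 = -417$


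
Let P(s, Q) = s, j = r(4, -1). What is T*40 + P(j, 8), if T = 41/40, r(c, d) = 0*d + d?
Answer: 40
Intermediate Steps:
r(c, d) = d (r(c, d) = 0 + d = d)
j = -1
T = 41/40 (T = 41*(1/40) = 41/40 ≈ 1.0250)
T*40 + P(j, 8) = (41/40)*40 - 1 = 41 - 1 = 40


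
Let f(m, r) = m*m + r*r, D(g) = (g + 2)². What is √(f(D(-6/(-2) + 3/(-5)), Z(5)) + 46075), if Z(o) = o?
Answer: 2*√7261689/25 ≈ 215.58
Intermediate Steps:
D(g) = (2 + g)²
f(m, r) = m² + r²
√(f(D(-6/(-2) + 3/(-5)), Z(5)) + 46075) = √((((2 + (-6/(-2) + 3/(-5)))²)² + 5²) + 46075) = √((((2 + (-6*(-½) + 3*(-⅕)))²)² + 25) + 46075) = √((((2 + (3 - ⅗))²)² + 25) + 46075) = √((((2 + 12/5)²)² + 25) + 46075) = √((((22/5)²)² + 25) + 46075) = √(((484/25)² + 25) + 46075) = √((234256/625 + 25) + 46075) = √(249881/625 + 46075) = √(29046756/625) = 2*√7261689/25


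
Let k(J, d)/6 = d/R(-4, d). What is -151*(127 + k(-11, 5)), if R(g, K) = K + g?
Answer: -23707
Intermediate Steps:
k(J, d) = 6*d/(-4 + d) (k(J, d) = 6*(d/(d - 4)) = 6*(d/(-4 + d)) = 6*d/(-4 + d))
-151*(127 + k(-11, 5)) = -151*(127 + 6*5/(-4 + 5)) = -151*(127 + 6*5/1) = -151*(127 + 6*5*1) = -151*(127 + 30) = -151*157 = -23707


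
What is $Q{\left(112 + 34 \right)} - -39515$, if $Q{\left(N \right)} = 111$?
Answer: $39626$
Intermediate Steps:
$Q{\left(112 + 34 \right)} - -39515 = 111 - -39515 = 111 + 39515 = 39626$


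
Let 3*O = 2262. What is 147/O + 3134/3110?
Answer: 1410103/1172470 ≈ 1.2027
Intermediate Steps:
O = 754 (O = (1/3)*2262 = 754)
147/O + 3134/3110 = 147/754 + 3134/3110 = 147*(1/754) + 3134*(1/3110) = 147/754 + 1567/1555 = 1410103/1172470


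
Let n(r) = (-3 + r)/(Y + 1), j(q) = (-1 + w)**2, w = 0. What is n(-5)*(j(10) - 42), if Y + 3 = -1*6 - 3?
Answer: -328/11 ≈ -29.818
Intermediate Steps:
Y = -12 (Y = -3 + (-1*6 - 3) = -3 + (-6 - 3) = -3 - 9 = -12)
j(q) = 1 (j(q) = (-1 + 0)**2 = (-1)**2 = 1)
n(r) = 3/11 - r/11 (n(r) = (-3 + r)/(-12 + 1) = (-3 + r)/(-11) = (-3 + r)*(-1/11) = 3/11 - r/11)
n(-5)*(j(10) - 42) = (3/11 - 1/11*(-5))*(1 - 42) = (3/11 + 5/11)*(-41) = (8/11)*(-41) = -328/11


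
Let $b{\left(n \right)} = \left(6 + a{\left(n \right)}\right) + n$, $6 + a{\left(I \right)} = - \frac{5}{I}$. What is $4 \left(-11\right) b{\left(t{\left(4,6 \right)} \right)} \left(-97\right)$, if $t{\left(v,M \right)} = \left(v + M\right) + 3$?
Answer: $\frac{699952}{13} \approx 53842.0$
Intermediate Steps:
$a{\left(I \right)} = -6 - \frac{5}{I}$
$t{\left(v,M \right)} = 3 + M + v$ ($t{\left(v,M \right)} = \left(M + v\right) + 3 = 3 + M + v$)
$b{\left(n \right)} = n - \frac{5}{n}$ ($b{\left(n \right)} = \left(6 - \left(6 + \frac{5}{n}\right)\right) + n = - \frac{5}{n} + n = n - \frac{5}{n}$)
$4 \left(-11\right) b{\left(t{\left(4,6 \right)} \right)} \left(-97\right) = 4 \left(-11\right) \left(\left(3 + 6 + 4\right) - \frac{5}{3 + 6 + 4}\right) \left(-97\right) = - 44 \left(13 - \frac{5}{13}\right) \left(-97\right) = \left(-44\right) \frac{164}{13} \left(-97\right) = \left(- \frac{7216}{13}\right) \left(-97\right) = \frac{699952}{13}$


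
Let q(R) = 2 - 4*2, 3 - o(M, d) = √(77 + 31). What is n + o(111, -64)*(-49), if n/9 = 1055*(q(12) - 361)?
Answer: -3484812 + 294*√3 ≈ -3.4843e+6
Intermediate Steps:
o(M, d) = 3 - 6*√3 (o(M, d) = 3 - √(77 + 31) = 3 - √108 = 3 - 6*√3)
q(R) = -6 (q(R) = 2 - 8 = -6)
n = -3484665 (n = 9*(1055*(-6 - 361)) = 9*(1055*(-367)) = 9*(-387185) = -3484665)
n + o(111, -64)*(-49) = -3484665 + (3 - 6*√3)*(-49) = -3484665 + (-147 + 294*√3) = -3484812 + 294*√3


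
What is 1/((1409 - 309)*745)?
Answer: 1/819500 ≈ 1.2203e-6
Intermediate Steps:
1/((1409 - 309)*745) = 1/(1100*745) = 1/819500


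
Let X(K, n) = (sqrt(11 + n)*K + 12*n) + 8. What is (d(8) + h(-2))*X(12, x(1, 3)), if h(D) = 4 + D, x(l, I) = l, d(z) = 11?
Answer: 260 + 312*sqrt(3) ≈ 800.40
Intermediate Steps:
X(K, n) = 8 + 12*n + K*sqrt(11 + n) (X(K, n) = (K*sqrt(11 + n) + 12*n) + 8 = (12*n + K*sqrt(11 + n)) + 8 = 8 + 12*n + K*sqrt(11 + n))
(d(8) + h(-2))*X(12, x(1, 3)) = (11 + (4 - 2))*(8 + 12*1 + 12*sqrt(11 + 1)) = (11 + 2)*(8 + 12 + 12*sqrt(12)) = 13*(8 + 12 + 12*(2*sqrt(3))) = 13*(8 + 12 + 24*sqrt(3)) = 13*(20 + 24*sqrt(3)) = 260 + 312*sqrt(3)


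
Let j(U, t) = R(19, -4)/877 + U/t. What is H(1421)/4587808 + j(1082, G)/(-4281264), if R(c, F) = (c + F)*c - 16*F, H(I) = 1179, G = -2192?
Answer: 16847723819077/65553351902350208 ≈ 0.00025701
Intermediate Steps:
R(c, F) = -16*F + c*(F + c) (R(c, F) = (F + c)*c - 16*F = c*(F + c) - 16*F = -16*F + c*(F + c))
j(U, t) = 349/877 + U/t (j(U, t) = (19**2 - 16*(-4) - 4*19)/877 + U/t = (361 + 64 - 76)*(1/877) + U/t = 349*(1/877) + U/t = 349/877 + U/t)
H(1421)/4587808 + j(1082, G)/(-4281264) = 1179/4587808 + (349/877 + 1082/(-2192))/(-4281264) = 1179*(1/4587808) + (349/877 + 1082*(-1/2192))*(-1/4281264) = 1179/4587808 + (349/877 - 541/1096)*(-1/4281264) = 1179/4587808 - 91953/961192*(-1/4281264) = 1179/4587808 + 10217/457235189632 = 16847723819077/65553351902350208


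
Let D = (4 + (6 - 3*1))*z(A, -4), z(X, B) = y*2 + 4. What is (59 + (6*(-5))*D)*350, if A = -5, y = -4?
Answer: 314650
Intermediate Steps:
z(X, B) = -4 (z(X, B) = -4*2 + 4 = -8 + 4 = -4)
D = -28 (D = (4 + (6 - 3*1))*(-4) = (4 + (6 - 3))*(-4) = (4 + 3)*(-4) = 7*(-4) = -28)
(59 + (6*(-5))*D)*350 = (59 + (6*(-5))*(-28))*350 = (59 - 30*(-28))*350 = (59 + 840)*350 = 899*350 = 314650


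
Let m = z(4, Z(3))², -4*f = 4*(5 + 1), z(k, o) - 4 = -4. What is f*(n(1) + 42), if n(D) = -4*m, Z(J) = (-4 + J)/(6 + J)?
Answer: -252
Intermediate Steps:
Z(J) = (-4 + J)/(6 + J)
z(k, o) = 0 (z(k, o) = 4 - 4 = 0)
f = -6 (f = -(5 + 1) = -6 ≈ -6.0000)
m = 0 (m = 0² = 0)
n(D) = 0 (n(D) = -4*0 = 0)
f*(n(1) + 42) = -6*(0 + 42) = -6*42 = -252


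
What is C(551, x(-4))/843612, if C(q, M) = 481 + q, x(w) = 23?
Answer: 86/70301 ≈ 0.0012233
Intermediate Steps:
C(551, x(-4))/843612 = (481 + 551)/843612 = 1032*(1/843612) = 86/70301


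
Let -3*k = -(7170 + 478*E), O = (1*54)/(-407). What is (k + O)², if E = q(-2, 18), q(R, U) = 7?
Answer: 18317116022500/1490841 ≈ 1.2286e+7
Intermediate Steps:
E = 7
O = -54/407 (O = 54*(-1/407) = -54/407 ≈ -0.13268)
k = 10516/3 (k = -(-478)/(3*(1/(7 + 15))) = -(-478)/(3*(1/22)) = -(-478)/(3*1/22) = -(-478)*22/3 = -⅓*(-10516) = 10516/3 ≈ 3505.3)
(k + O)² = (10516/3 - 54/407)² = (4279850/1221)² = 18317116022500/1490841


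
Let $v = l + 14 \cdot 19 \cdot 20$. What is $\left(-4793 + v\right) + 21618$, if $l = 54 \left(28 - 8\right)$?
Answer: $23225$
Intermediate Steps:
$l = 1080$ ($l = 54 \cdot 20 = 1080$)
$v = 6400$ ($v = 1080 + 14 \cdot 19 \cdot 20 = 1080 + 266 \cdot 20 = 1080 + 5320 = 6400$)
$\left(-4793 + v\right) + 21618 = \left(-4793 + 6400\right) + 21618 = 1607 + 21618 = 23225$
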